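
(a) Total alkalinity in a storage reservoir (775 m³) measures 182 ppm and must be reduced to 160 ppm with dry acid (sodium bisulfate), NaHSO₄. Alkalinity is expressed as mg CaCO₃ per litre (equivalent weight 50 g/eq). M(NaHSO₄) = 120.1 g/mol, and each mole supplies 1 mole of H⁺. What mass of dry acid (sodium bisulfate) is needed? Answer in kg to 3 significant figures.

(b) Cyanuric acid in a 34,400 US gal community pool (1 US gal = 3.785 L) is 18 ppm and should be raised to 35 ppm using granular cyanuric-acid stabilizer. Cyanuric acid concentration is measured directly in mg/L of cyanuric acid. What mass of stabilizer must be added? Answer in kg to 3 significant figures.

(a) 41.0 kg; (b) 2.21 kg

(a) Volume: 775 m³ = 775,000 L.
(a) Alkalinity to neutralize: (182 − 160) = 22 mg/L as CaCO₃ × 775,000 L = 17,050 g as CaCO₃.
(a) Equivalents of H⁺ required: 17,050 ÷ 50 g/eq = 341 eq = 341 mol NaHSO₄.
(a) Mass of NaHSO₄: 341 × 120.1 = 40,950 g.

(b) Volume: 34,400 US gal × 3.785 L/gal = 130,204 L.
(b) CYA to add: (35 − 18) = 17 mg/L × 130,204 L = 2213 g cyanuric acid.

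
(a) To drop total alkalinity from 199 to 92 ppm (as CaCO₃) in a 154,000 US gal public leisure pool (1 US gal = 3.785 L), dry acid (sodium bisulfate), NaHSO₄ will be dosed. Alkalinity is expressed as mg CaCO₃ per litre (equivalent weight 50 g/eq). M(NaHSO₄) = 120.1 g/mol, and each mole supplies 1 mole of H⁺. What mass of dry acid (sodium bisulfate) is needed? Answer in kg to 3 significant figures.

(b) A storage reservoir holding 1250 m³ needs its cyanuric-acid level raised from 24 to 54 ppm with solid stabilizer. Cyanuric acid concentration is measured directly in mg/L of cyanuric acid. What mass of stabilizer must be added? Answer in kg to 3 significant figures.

(a) Volume: 154,000 US gal × 3.785 L/gal = 582,890 L.
(a) Alkalinity to neutralize: (199 − 92) = 107 mg/L as CaCO₃ × 582,890 L = 62,370 g as CaCO₃.
(a) Equivalents of H⁺ required: 62,370 ÷ 50 g/eq = 1247 eq = 1247 mol NaHSO₄.
(a) Mass of NaHSO₄: 1247 × 120.1 = 149,800 g.

(b) Volume: 1250 m³ = 1,250,000 L.
(b) CYA to add: (54 − 24) = 30 mg/L × 1,250,000 L = 37,500 g cyanuric acid.

(a) 150 kg; (b) 37.5 kg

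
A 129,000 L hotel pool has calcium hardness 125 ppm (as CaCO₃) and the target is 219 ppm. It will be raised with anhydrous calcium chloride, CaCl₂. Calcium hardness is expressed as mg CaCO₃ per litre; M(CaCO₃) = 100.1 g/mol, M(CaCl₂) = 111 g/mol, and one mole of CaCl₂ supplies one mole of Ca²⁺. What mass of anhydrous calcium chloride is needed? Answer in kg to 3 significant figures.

13.4 kg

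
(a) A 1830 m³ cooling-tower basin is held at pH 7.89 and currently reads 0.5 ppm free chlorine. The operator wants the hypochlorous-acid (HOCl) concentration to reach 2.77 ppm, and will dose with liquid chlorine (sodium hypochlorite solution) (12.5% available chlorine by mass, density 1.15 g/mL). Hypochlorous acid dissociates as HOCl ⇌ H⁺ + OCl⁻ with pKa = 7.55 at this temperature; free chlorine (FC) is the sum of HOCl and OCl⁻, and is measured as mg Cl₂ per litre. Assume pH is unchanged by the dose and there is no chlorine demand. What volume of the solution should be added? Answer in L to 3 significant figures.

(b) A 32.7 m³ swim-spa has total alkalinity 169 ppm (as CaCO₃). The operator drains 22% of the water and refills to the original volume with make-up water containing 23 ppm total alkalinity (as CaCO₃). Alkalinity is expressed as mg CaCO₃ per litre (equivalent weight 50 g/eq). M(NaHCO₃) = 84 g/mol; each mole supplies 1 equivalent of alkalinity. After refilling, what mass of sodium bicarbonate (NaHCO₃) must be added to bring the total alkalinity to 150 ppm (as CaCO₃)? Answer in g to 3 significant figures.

(a) Volume: 1830 m³ = 1,830,000 L.
(a) [OCl⁻]/[HOCl] = 10^(pH − pKa) = 10^(7.89 − 7.55) = 2.188; fraction as HOCl = 1/(1 + 2.188) = 0.3137.
(a) Free chlorine required for 2.77 ppm HOCl: 2.77 / 0.3137 = 8.83 ppm.
(a) FC to add: 8.83 − 0.5 = 8.33 mg/L as Cl₂.
(a) Cl₂ equivalent: 8.33 mg/L × 1,830,000 L = 15,240 g.
(a) Product at 12.5% available Cl: 15,240 / 0.125 = 122,000 g.
(a) Volume: 122,000 g ÷ 1.15 g/mL = 106,000 mL.

(b) Volume: 32.7 m³ = 32,700 L.
(b) After draining 22% and refilling: 169 × 0.78 + 23 × 0.22 = 136.88 ppm.
(b) Deficit to target: 150 − 136.88 = 13.12 mg/L.
(b) As CaCO₃: 13.12 mg/L × 32,700 L = 429 g; ÷ 50 g/eq ÷ 1 = 8.58 mol NaHCO₃.
(b) Mass: 8.58 × 84 = 720.8 g.

(a) 106 L; (b) 721 g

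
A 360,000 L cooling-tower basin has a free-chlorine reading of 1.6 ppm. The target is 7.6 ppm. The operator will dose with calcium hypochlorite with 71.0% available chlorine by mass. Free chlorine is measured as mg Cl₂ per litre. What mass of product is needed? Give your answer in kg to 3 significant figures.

3.04 kg

Chlorine deficit: 7.6 − 1.6 = 6 ppm = 6 mg/L as Cl₂.
Cl₂ equivalent needed: 6 mg/L × 360,000 L = 2,160,000 mg = 2160 g.
Product at 71.0% available chlorine: 2160 / 0.71 = 3042 g.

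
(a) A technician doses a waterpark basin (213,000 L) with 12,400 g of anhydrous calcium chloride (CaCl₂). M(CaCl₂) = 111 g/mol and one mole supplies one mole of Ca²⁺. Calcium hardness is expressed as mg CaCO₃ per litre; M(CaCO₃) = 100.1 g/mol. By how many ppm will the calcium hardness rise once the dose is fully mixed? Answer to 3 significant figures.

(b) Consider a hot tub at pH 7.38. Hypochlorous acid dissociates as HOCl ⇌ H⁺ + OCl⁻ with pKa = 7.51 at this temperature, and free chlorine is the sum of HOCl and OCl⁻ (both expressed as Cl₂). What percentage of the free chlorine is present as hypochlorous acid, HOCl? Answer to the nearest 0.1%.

(a) Moles of Ca²⁺: 12,400 g ÷ 111 g/mol = 111.7 mol.
(a) As CaCO₃: 111.7 mol × 100.1 g/mol = 11,180 g.
(a) Rise: 11,180 g / 213,000 L × 1000 = 52.5 mg/L.

(b) [OCl⁻]/[HOCl] = 10^(pH − pKa) = 10^(7.38 − 7.51) = 10^-0.13 = 0.7413.
(b) Fraction as HOCl = 1 / (1 + 0.7413) = 0.5743.

(a) 52.5 ppm; (b) 57.4%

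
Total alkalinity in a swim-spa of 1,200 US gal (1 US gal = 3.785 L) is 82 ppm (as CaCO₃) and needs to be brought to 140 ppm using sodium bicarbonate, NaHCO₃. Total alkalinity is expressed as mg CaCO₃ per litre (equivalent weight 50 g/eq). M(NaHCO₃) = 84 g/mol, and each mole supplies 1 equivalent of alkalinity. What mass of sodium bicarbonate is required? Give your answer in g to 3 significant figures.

Volume: 1,200 US gal × 3.785 L/gal = 4,542 L.
Alkalinity to add: (140 − 82) = 58 mg/L as CaCO₃ × 4,542 L = 263.4 g as CaCO₃.
Equivalents: 263.4 g ÷ 50 g/eq = 5.269 eq.
NaHCO₃ supplies 1 eq per mole → 5.269 mol.
Mass: 5.269 mol × 84 g/mol = 442.6 g.

443 g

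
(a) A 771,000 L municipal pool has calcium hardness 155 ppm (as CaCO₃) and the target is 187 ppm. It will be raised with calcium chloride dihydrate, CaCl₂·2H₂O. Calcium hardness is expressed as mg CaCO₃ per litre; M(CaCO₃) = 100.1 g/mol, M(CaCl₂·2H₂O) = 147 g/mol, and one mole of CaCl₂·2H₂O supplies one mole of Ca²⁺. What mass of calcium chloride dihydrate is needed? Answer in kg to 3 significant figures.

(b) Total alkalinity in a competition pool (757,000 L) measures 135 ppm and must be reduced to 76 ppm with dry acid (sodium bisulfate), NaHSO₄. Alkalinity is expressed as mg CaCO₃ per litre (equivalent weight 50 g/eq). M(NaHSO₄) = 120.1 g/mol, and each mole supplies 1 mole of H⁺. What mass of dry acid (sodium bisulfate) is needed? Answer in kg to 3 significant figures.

(a) Hardness to add: (187 − 155) = 32 mg/L as CaCO₃ × 771,000 L = 24,670 g as CaCO₃.
(a) Moles of Ca²⁺ (1 mol Ca²⁺ ≡ 1 mol CaCO₃): 24,670 / 100.1 g/mol = 246.5 mol.
(a) Mass of CaCl₂·2H₂O: 246.5 × 147 = 36,230 g.

(b) Alkalinity to neutralize: (135 − 76) = 59 mg/L as CaCO₃ × 757,000 L = 44,660 g as CaCO₃.
(b) Equivalents of H⁺ required: 44,660 ÷ 50 g/eq = 893.3 eq = 893.3 mol NaHSO₄.
(b) Mass of NaHSO₄: 893.3 × 120.1 = 107,300 g.

(a) 36.2 kg; (b) 107 kg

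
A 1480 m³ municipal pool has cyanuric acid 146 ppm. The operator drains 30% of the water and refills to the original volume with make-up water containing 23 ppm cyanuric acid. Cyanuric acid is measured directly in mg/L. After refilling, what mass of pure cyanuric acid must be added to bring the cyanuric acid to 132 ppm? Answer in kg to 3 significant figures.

Volume: 1480 m³ = 1,480,000 L.
After draining 30% and refilling: 146 × 0.70 + 23 × 0.30 = 109.1 ppm.
Deficit to target: 132 − 109.1 = 22.9 mg/L.
Mass: 22.9 mg/L × 1,480,000 L = 33,890 g cyanuric acid.

33.9 kg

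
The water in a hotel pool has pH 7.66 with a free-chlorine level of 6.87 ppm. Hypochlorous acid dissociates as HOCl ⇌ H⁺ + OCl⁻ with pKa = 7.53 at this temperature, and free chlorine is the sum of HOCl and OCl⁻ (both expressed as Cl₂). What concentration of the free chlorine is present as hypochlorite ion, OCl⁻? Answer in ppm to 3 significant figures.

[OCl⁻]/[HOCl] = 10^(pH − pKa) = 10^(7.66 − 7.53) = 10^0.13 = 1.349.
Fraction as HOCl = 1 / (1 + 1.349) = 0.4257.
OCl⁻ = (1 − 0.4257) × 6.87 ppm = 3.945 ppm.

3.95 ppm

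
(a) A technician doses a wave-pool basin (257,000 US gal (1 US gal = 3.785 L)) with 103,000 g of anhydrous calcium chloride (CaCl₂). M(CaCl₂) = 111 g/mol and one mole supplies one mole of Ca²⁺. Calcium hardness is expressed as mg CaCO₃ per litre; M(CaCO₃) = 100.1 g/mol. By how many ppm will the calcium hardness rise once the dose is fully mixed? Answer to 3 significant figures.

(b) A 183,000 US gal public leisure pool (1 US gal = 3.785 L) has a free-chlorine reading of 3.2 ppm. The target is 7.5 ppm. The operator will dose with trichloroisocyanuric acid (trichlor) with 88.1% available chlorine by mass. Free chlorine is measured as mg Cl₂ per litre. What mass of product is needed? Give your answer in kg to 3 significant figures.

(a) 95.5 ppm; (b) 3.38 kg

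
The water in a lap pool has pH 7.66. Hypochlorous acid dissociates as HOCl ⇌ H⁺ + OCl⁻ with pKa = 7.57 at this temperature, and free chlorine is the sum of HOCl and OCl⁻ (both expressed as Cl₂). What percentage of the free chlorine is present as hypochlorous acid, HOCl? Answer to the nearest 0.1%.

44.8%

[OCl⁻]/[HOCl] = 10^(pH − pKa) = 10^(7.66 − 7.57) = 10^0.09 = 1.23.
Fraction as HOCl = 1 / (1 + 1.23) = 0.4484.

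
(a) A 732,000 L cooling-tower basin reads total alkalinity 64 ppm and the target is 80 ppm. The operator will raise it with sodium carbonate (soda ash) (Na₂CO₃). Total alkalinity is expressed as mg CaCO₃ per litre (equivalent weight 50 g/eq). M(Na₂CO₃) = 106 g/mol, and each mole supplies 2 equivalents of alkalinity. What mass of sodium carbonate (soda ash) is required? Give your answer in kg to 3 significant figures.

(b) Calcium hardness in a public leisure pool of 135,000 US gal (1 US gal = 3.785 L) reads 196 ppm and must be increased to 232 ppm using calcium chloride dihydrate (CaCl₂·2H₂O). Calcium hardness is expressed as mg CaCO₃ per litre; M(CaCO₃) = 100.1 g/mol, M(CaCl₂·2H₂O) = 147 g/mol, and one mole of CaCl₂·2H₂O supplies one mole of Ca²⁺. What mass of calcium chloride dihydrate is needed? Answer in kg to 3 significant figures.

(a) 12.4 kg; (b) 27.0 kg

(a) Alkalinity to add: (80 − 64) = 16 mg/L as CaCO₃ × 732,000 L = 11,710 g as CaCO₃.
(a) Equivalents: 11,710 g ÷ 50 g/eq = 234.2 eq.
(a) Each mole of Na₂CO₃ supplies 2 eq, so 234.2 / 2 = 117.1 mol.
(a) Mass: 117.1 mol × 106 g/mol = 12,410 g.

(b) Volume: 135,000 US gal × 3.785 L/gal = 510,975 L.
(b) Hardness to add: (232 − 196) = 36 mg/L as CaCO₃ × 510,975 L = 18,400 g as CaCO₃.
(b) Moles of Ca²⁺ (1 mol Ca²⁺ ≡ 1 mol CaCO₃): 18,400 / 100.1 g/mol = 183.8 mol.
(b) Mass of CaCl₂·2H₂O: 183.8 × 147 = 27,010 g.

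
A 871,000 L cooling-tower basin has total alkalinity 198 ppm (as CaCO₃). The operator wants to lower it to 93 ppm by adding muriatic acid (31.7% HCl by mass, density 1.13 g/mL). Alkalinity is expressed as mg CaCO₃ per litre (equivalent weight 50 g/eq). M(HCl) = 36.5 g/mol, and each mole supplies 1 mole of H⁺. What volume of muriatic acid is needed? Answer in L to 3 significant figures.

Alkalinity to neutralize: (198 − 93) = 105 mg/L as CaCO₃ × 871,000 L = 91,460 g as CaCO₃.
Equivalents of H⁺ required: 91,460 ÷ 50 g/eq = 1829 eq = 1829 mol HCl.
Mass of HCl: 1829 × 36.5 = 66,760 g.
Mass of 31.7% solution: 66,760 / 0.317 = 210,600 g.
Volume: 210,600 g ÷ 1.13 g/mL = 186,400 mL.

186 L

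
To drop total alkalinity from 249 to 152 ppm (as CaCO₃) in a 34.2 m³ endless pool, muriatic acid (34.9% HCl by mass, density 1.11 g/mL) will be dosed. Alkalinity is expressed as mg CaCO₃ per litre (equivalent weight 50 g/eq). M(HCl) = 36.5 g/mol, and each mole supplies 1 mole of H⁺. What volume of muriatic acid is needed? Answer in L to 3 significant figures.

6.25 L

Volume: 34.2 m³ = 34,200 L.
Alkalinity to neutralize: (249 − 152) = 97 mg/L as CaCO₃ × 34,200 L = 3317 g as CaCO₃.
Equivalents of H⁺ required: 3317 ÷ 50 g/eq = 66.35 eq = 66.35 mol HCl.
Mass of HCl: 66.35 × 36.5 = 2422 g.
Mass of 34.9% solution: 2422 / 0.349 = 6939 g.
Volume: 6939 g ÷ 1.11 g/mL = 6251 mL.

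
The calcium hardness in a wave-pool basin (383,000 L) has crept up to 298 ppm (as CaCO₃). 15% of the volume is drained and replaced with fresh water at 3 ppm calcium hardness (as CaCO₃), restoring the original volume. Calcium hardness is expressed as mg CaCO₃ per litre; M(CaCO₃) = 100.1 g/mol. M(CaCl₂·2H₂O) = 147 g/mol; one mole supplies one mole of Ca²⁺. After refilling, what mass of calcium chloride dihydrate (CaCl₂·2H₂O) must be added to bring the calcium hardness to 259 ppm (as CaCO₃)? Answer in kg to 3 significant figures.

After draining 15% and refilling: 298 × 0.85 + 3 × 0.15 = 253.75 ppm.
Deficit to target: 259 − 253.75 = 5.25 mg/L.
As CaCO₃: 5.25 mg/L × 383,000 L = 2011 g; ÷ 100.1 = 20.09 mol Ca²⁺.
Mass: 20.09 × 147 = 2953 g.

2.95 kg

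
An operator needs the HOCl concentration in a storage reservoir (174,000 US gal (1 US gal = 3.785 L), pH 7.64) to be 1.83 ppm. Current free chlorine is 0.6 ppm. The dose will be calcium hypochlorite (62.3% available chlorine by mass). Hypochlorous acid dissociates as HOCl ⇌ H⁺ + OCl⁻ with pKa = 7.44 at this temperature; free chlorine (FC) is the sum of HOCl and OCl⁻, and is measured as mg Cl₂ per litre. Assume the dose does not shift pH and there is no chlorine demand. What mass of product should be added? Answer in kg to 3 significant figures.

4.37 kg

Volume: 174,000 US gal × 3.785 L/gal = 658,590 L.
[OCl⁻]/[HOCl] = 10^(pH − pKa) = 10^(7.64 − 7.44) = 1.585; fraction as HOCl = 1/(1 + 1.585) = 0.3869.
Free chlorine required for 1.83 ppm HOCl: 1.83 / 0.3869 = 4.73 ppm.
FC to add: 4.73 − 0.6 = 4.13 mg/L as Cl₂.
Cl₂ equivalent: 4.13 mg/L × 658,590 L = 2720 g.
Product at 62.3% available Cl: 2720 / 0.623 = 4366 g.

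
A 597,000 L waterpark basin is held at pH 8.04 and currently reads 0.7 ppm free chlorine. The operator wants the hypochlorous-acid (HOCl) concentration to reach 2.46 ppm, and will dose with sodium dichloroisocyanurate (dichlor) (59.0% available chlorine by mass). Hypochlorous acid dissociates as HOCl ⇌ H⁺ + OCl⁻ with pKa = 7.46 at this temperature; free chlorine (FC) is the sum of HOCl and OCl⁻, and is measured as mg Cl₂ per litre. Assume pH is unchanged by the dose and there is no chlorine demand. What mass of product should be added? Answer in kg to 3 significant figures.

11.2 kg

[OCl⁻]/[HOCl] = 10^(pH − pKa) = 10^(8.04 − 7.46) = 3.802; fraction as HOCl = 1/(1 + 3.802) = 0.2083.
Free chlorine required for 2.46 ppm HOCl: 2.46 / 0.2083 = 11.81 ppm.
FC to add: 11.81 − 0.7 = 11.11 mg/L as Cl₂.
Cl₂ equivalent: 11.11 mg/L × 597,000 L = 6634 g.
Product at 59.0% available Cl: 6634 / 0.59 = 11,240 g.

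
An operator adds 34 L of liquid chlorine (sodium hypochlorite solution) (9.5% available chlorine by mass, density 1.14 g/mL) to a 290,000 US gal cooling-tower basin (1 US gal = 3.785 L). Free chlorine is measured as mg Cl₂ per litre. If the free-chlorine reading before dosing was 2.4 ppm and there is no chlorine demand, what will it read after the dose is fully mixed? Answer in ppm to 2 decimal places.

Volume: 290,000 US gal × 3.785 L/gal = 1,097,650 L.
Mass of solution: 34 L × 1000 mL/L × 1.14 g/mL = 38,760 g.
Available chlorine delivered: 38,760 g × 0.095 = 3682 g as Cl₂.
Concentration rise: 3682 g / 1,097,650 L = 3.355 mg/L = 3.35 ppm.
Final FC: 2.4 + 3.35 = 5.75 ppm.

5.75 ppm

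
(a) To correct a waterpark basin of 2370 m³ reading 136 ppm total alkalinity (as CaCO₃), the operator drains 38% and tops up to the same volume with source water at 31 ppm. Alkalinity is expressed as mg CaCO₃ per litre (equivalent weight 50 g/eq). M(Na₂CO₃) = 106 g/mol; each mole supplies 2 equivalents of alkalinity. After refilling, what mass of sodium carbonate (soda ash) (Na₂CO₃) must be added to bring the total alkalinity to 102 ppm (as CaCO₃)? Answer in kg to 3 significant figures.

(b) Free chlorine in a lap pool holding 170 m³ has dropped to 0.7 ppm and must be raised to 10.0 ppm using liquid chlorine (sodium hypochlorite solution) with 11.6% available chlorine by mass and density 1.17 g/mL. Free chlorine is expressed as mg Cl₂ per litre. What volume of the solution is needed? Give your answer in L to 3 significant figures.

(a) 14.8 kg; (b) 11.6 L

(a) Volume: 2370 m³ = 2,370,000 L.
(a) After draining 38% and refilling: 136 × 0.62 + 31 × 0.38 = 96.1 ppm.
(a) Deficit to target: 102 − 96.1 = 5.9 mg/L.
(a) As CaCO₃: 5.9 mg/L × 2,370,000 L = 13,980 g; ÷ 50 g/eq ÷ 2 = 139.8 mol Na₂CO₃.
(a) Mass: 139.8 × 106 = 14,820 g.

(b) Volume: 170 m³ = 170,000 L.
(b) Chlorine deficit: 10.0 − 0.7 = 9.3 ppm = 9.3 mg/L as Cl₂.
(b) Cl₂ equivalent needed: 9.3 mg/L × 170,000 L = 1,581,000 mg = 1581 g.
(b) Product at 11.6% available chlorine: 1581 / 0.116 = 13,630 g.
(b) Volume at density 1.17 g/mL: 13,630 g ÷ 1.17 g/mL = 11,650 mL.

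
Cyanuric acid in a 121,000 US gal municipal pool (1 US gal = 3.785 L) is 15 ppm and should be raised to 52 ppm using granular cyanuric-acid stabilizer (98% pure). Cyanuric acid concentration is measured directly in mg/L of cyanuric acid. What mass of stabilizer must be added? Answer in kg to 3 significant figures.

Volume: 121,000 US gal × 3.785 L/gal = 457,985 L.
CYA to add: (52 − 15) = 37 mg/L × 457,985 L = 16,950 g cyanuric acid.
At 98% purity: 16,950 / 0.98 = 17,290 g product.

17.3 kg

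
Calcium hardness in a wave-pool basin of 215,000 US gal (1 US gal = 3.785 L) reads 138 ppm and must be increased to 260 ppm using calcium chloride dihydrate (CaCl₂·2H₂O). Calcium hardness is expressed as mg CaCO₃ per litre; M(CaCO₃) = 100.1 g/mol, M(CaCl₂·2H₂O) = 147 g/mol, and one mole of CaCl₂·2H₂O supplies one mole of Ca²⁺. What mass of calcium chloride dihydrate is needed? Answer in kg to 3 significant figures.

Volume: 215,000 US gal × 3.785 L/gal = 813,775 L.
Hardness to add: (260 − 138) = 122 mg/L as CaCO₃ × 813,775 L = 99,280 g as CaCO₃.
Moles of Ca²⁺ (1 mol Ca²⁺ ≡ 1 mol CaCO₃): 99,280 / 100.1 g/mol = 991.8 mol.
Mass of CaCl₂·2H₂O: 991.8 × 147 = 145,800 g.

146 kg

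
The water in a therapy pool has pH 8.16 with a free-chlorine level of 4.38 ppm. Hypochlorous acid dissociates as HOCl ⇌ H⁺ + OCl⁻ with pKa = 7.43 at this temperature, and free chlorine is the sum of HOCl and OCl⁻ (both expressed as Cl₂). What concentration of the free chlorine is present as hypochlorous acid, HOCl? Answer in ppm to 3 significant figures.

0.688 ppm

[OCl⁻]/[HOCl] = 10^(pH − pKa) = 10^(8.16 − 7.43) = 10^0.73 = 5.37.
Fraction as HOCl = 1 / (1 + 5.37) = 0.157.
HOCl = 0.157 × 4.38 ppm = 0.6876 ppm.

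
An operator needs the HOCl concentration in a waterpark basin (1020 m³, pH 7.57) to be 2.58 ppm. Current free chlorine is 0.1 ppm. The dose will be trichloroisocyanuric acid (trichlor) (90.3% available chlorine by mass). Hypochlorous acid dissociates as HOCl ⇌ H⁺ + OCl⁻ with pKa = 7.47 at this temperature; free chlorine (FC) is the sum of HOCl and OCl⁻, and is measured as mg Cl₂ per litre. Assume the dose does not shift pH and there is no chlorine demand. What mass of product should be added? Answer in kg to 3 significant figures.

6.47 kg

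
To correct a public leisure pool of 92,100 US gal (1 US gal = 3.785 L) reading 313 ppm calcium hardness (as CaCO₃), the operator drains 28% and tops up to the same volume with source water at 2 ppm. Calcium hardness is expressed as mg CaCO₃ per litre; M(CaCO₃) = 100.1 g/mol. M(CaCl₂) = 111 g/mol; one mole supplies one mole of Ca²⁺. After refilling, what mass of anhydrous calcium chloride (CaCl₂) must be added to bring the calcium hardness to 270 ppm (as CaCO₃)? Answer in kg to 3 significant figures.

Volume: 92,100 US gal × 3.785 L/gal = 348,598 L.
After draining 28% and refilling: 313 × 0.72 + 2 × 0.28 = 225.92 ppm.
Deficit to target: 270 − 225.92 = 44.08 mg/L.
As CaCO₃: 44.08 mg/L × 348,598 L = 15,370 g; ÷ 100.1 = 153.5 mol Ca²⁺.
Mass: 153.5 × 111 = 17,040 g.

17.0 kg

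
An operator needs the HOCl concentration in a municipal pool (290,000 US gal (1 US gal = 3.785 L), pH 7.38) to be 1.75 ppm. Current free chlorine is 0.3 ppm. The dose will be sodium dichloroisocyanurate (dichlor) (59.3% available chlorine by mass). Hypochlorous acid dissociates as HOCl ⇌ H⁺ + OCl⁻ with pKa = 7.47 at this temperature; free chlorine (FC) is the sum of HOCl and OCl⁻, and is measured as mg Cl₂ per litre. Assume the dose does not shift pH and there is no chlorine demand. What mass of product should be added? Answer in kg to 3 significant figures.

5.32 kg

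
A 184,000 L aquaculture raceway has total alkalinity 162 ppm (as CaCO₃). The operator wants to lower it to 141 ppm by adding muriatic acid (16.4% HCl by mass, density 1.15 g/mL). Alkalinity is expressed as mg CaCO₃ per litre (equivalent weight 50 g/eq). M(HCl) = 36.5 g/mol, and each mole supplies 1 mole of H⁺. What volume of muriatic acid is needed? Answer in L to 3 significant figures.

15.0 L

Alkalinity to neutralize: (162 − 141) = 21 mg/L as CaCO₃ × 184,000 L = 3864 g as CaCO₃.
Equivalents of H⁺ required: 3864 ÷ 50 g/eq = 77.28 eq = 77.28 mol HCl.
Mass of HCl: 77.28 × 36.5 = 2821 g.
Mass of 16.4% solution: 2821 / 0.164 = 17,200 g.
Volume: 17,200 g ÷ 1.15 g/mL = 14,960 mL.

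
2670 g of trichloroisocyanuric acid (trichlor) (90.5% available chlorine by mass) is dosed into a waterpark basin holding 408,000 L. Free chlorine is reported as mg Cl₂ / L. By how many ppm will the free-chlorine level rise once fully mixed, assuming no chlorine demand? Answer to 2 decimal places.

5.92 ppm

Available chlorine delivered: 2670 g × 0.905 = 2416 g as Cl₂.
Concentration rise: 2416 g / 408,000 L = 5.922 mg/L = 5.92 ppm.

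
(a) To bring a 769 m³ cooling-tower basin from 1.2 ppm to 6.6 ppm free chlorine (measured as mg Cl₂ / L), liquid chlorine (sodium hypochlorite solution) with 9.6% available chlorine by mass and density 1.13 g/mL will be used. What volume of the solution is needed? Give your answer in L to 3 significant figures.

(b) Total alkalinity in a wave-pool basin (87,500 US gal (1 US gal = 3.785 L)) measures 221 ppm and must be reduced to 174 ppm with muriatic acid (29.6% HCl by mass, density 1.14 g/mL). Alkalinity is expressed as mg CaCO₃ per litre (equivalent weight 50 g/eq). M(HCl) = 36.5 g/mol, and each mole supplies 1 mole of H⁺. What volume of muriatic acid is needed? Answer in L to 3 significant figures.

(a) 38.3 L; (b) 33.7 L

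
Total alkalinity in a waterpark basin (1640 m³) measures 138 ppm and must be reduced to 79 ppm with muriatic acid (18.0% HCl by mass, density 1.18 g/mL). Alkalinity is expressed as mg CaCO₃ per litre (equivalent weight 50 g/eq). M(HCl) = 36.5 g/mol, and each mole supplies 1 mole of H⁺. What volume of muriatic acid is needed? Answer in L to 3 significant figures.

Volume: 1640 m³ = 1,640,000 L.
Alkalinity to neutralize: (138 − 79) = 59 mg/L as CaCO₃ × 1,640,000 L = 96,760 g as CaCO₃.
Equivalents of H⁺ required: 96,760 ÷ 50 g/eq = 1935 eq = 1935 mol HCl.
Mass of HCl: 1935 × 36.5 = 70,630 g.
Mass of 18.0% solution: 70,630 / 0.18 = 392,400 g.
Volume: 392,400 g ÷ 1.18 g/mL = 332,600 mL.

333 L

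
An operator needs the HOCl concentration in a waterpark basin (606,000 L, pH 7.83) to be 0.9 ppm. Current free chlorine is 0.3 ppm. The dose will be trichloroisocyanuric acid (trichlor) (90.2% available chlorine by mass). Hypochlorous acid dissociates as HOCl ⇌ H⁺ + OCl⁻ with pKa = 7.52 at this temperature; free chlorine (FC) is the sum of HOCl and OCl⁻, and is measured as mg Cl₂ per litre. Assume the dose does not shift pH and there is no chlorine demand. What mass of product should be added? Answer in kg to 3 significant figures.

1.64 kg

[OCl⁻]/[HOCl] = 10^(pH − pKa) = 10^(7.83 − 7.52) = 2.042; fraction as HOCl = 1/(1 + 2.042) = 0.3288.
Free chlorine required for 0.9 ppm HOCl: 0.9 / 0.3288 = 2.738 ppm.
FC to add: 2.738 − 0.3 = 2.438 mg/L as Cl₂.
Cl₂ equivalent: 2.438 mg/L × 606,000 L = 1477 g.
Product at 90.2% available Cl: 1477 / 0.902 = 1638 g.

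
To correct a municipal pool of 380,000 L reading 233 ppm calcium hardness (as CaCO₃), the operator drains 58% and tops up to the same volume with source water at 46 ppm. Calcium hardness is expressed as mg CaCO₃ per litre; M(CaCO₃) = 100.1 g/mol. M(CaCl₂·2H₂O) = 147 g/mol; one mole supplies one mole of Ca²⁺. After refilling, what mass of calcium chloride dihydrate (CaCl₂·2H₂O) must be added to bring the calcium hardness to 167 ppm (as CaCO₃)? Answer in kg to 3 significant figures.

After draining 58% and refilling: 233 × 0.42 + 46 × 0.58 = 124.54 ppm.
Deficit to target: 167 − 124.54 = 42.46 mg/L.
As CaCO₃: 42.46 mg/L × 380,000 L = 16,130 g; ÷ 100.1 = 161.2 mol Ca²⁺.
Mass: 161.2 × 147 = 23,690 g.

23.7 kg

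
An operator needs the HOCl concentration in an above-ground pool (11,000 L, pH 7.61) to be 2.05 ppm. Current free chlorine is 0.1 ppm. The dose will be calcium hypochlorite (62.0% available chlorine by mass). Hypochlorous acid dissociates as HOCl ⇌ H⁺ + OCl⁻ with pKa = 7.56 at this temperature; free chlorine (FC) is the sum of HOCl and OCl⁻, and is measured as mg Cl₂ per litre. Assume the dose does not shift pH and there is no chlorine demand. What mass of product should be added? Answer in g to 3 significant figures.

75.4 g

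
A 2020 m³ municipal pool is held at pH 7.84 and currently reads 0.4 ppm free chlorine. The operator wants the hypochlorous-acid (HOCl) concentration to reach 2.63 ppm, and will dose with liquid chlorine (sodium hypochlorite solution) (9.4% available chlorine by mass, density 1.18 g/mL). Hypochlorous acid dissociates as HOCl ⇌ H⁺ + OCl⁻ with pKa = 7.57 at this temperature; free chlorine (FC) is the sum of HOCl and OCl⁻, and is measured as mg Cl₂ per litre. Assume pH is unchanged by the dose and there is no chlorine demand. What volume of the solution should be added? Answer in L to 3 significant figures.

Volume: 2020 m³ = 2,020,000 L.
[OCl⁻]/[HOCl] = 10^(pH − pKa) = 10^(7.84 − 7.57) = 1.862; fraction as HOCl = 1/(1 + 1.862) = 0.3494.
Free chlorine required for 2.63 ppm HOCl: 2.63 / 0.3494 = 7.527 ppm.
FC to add: 7.527 − 0.4 = 7.127 mg/L as Cl₂.
Cl₂ equivalent: 7.127 mg/L × 2,020,000 L = 14,400 g.
Product at 9.4% available Cl: 14,400 / 0.094 = 153,200 g.
Volume: 153,200 g ÷ 1.18 g/mL = 129,800 mL.

130 L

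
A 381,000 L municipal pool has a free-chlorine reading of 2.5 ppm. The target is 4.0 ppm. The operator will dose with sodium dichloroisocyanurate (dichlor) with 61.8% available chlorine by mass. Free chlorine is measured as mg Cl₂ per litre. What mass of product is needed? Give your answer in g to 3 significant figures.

925 g

Chlorine deficit: 4.0 − 2.5 = 1.5 ppm = 1.5 mg/L as Cl₂.
Cl₂ equivalent needed: 1.5 mg/L × 381,000 L = 571,500 mg = 571.5 g.
Product at 61.8% available chlorine: 571.5 / 0.618 = 924.8 g.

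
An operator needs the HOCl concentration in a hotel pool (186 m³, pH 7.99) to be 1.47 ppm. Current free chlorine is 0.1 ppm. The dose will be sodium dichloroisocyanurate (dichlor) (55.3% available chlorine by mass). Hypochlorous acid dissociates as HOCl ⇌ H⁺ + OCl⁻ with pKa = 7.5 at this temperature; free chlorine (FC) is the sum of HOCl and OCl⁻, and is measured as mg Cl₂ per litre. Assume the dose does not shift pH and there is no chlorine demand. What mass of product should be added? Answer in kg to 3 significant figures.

Volume: 186 m³ = 186,000 L.
[OCl⁻]/[HOCl] = 10^(pH − pKa) = 10^(7.99 − 7.5) = 3.09; fraction as HOCl = 1/(1 + 3.09) = 0.2445.
Free chlorine required for 1.47 ppm HOCl: 1.47 / 0.2445 = 6.013 ppm.
FC to add: 6.013 − 0.1 = 5.913 mg/L as Cl₂.
Cl₂ equivalent: 5.913 mg/L × 186,000 L = 1100 g.
Product at 55.3% available Cl: 1100 / 0.553 = 1989 g.

1.99 kg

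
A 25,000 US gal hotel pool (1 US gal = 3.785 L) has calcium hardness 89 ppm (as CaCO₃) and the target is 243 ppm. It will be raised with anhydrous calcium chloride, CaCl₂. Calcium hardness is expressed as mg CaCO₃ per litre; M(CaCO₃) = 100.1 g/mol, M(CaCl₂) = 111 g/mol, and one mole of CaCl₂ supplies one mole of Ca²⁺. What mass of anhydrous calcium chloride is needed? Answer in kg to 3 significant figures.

16.2 kg

Volume: 25,000 US gal × 3.785 L/gal = 94,625 L.
Hardness to add: (243 − 89) = 154 mg/L as CaCO₃ × 94,625 L = 14,570 g as CaCO₃.
Moles of Ca²⁺ (1 mol Ca²⁺ ≡ 1 mol CaCO₃): 14,570 / 100.1 g/mol = 145.6 mol.
Mass of CaCl₂: 145.6 × 111 = 16,160 g.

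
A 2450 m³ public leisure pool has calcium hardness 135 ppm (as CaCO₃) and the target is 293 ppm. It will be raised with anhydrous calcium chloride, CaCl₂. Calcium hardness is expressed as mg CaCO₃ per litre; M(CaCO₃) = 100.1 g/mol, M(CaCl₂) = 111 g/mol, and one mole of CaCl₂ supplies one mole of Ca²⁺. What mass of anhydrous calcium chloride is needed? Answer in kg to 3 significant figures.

429 kg

Volume: 2450 m³ = 2,450,000 L.
Hardness to add: (293 − 135) = 158 mg/L as CaCO₃ × 2,450,000 L = 387,100 g as CaCO₃.
Moles of Ca²⁺ (1 mol Ca²⁺ ≡ 1 mol CaCO₃): 387,100 / 100.1 g/mol = 3867 mol.
Mass of CaCl₂: 3867 × 111 = 429,300 g.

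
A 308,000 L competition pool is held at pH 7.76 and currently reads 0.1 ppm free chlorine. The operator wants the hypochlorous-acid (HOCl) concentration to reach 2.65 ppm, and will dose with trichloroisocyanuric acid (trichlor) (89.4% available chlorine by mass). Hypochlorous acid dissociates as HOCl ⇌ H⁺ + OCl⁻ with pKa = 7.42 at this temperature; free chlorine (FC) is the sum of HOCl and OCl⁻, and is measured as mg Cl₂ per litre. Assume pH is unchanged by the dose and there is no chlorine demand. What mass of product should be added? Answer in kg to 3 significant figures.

2.88 kg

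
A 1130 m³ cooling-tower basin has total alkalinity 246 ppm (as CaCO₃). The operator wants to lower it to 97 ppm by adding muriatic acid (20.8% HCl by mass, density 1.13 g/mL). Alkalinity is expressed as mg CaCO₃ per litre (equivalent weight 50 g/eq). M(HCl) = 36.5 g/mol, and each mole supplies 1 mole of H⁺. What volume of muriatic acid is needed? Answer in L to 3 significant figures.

523 L

Volume: 1130 m³ = 1,130,000 L.
Alkalinity to neutralize: (246 − 97) = 149 mg/L as CaCO₃ × 1,130,000 L = 168,400 g as CaCO₃.
Equivalents of H⁺ required: 168,400 ÷ 50 g/eq = 3367 eq = 3367 mol HCl.
Mass of HCl: 3367 × 36.5 = 122,900 g.
Mass of 20.8% solution: 122,900 / 0.208 = 590,900 g.
Volume: 590,900 g ÷ 1.13 g/mL = 522,900 mL.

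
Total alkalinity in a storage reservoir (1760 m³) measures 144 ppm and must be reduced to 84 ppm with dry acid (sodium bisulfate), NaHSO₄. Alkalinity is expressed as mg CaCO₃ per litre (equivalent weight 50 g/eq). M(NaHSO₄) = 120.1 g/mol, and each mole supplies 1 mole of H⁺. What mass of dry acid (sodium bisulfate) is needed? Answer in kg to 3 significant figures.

Volume: 1760 m³ = 1,760,000 L.
Alkalinity to neutralize: (144 − 84) = 60 mg/L as CaCO₃ × 1,760,000 L = 105,600 g as CaCO₃.
Equivalents of H⁺ required: 105,600 ÷ 50 g/eq = 2112 eq = 2112 mol NaHSO₄.
Mass of NaHSO₄: 2112 × 120.1 = 253,700 g.

254 kg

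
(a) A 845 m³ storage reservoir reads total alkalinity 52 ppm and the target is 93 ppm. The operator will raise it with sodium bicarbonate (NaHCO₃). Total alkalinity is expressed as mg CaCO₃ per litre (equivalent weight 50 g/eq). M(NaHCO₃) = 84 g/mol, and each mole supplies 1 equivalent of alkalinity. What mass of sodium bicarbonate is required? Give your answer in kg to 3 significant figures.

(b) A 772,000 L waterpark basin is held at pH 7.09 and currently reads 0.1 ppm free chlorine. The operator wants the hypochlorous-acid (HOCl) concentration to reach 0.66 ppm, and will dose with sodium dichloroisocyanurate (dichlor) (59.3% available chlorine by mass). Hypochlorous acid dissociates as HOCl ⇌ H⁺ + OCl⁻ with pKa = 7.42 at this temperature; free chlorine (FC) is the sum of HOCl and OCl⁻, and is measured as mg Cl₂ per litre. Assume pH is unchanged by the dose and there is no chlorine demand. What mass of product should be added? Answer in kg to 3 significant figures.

(a) 58.2 kg; (b) 1.13 kg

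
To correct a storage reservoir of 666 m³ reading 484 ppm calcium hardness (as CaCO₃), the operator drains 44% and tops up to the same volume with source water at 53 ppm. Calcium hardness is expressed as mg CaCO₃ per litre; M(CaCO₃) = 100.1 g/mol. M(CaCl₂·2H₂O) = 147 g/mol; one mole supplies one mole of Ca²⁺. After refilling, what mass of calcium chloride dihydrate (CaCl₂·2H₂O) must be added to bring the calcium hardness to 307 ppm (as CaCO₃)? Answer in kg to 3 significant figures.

12.4 kg

Volume: 666 m³ = 666,000 L.
After draining 44% and refilling: 484 × 0.56 + 53 × 0.44 = 294.36 ppm.
Deficit to target: 307 − 294.36 = 12.64 mg/L.
As CaCO₃: 12.64 mg/L × 666,000 L = 8418 g; ÷ 100.1 = 84.1 mol Ca²⁺.
Mass: 84.1 × 147 = 12,360 g.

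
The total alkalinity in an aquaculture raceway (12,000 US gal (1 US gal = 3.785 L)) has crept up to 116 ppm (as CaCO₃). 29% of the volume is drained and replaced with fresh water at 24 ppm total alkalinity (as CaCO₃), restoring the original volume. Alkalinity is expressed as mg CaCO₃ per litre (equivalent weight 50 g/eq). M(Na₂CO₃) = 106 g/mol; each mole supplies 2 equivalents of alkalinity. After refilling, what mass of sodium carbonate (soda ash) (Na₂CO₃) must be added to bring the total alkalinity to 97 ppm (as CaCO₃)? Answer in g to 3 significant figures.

Volume: 12,000 US gal × 3.785 L/gal = 45,420 L.
After draining 29% and refilling: 116 × 0.71 + 24 × 0.29 = 89.32 ppm.
Deficit to target: 97 − 89.32 = 7.68 mg/L.
As CaCO₃: 7.68 mg/L × 45,420 L = 348.8 g; ÷ 50 g/eq ÷ 2 = 3.488 mol Na₂CO₃.
Mass: 3.488 × 106 = 369.8 g.

370 g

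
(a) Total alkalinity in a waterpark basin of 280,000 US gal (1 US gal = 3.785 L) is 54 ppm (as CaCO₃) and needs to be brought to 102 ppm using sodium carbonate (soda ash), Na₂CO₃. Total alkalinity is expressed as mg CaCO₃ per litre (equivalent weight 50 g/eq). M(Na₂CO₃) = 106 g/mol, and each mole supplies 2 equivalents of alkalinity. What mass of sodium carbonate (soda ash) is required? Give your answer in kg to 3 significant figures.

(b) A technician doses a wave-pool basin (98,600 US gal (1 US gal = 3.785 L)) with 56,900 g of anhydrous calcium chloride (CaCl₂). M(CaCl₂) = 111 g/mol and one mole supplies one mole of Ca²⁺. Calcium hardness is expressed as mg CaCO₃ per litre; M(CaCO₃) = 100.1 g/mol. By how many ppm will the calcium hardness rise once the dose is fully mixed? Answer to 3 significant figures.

(a) 53.9 kg; (b) 137 ppm

(a) Volume: 280,000 US gal × 3.785 L/gal = 1,059,800 L.
(a) Alkalinity to add: (102 − 54) = 48 mg/L as CaCO₃ × 1,059,800 L = 50,870 g as CaCO₃.
(a) Equivalents: 50,870 g ÷ 50 g/eq = 1017 eq.
(a) Each mole of Na₂CO₃ supplies 2 eq, so 1017 / 2 = 508.7 mol.
(a) Mass: 508.7 mol × 106 g/mol = 53,920 g.

(b) Volume: 98,600 US gal × 3.785 L/gal = 373,201 L.
(b) Moles of Ca²⁺: 56,900 g ÷ 111 g/mol = 512.6 mol.
(b) As CaCO₃: 512.6 mol × 100.1 g/mol = 51,310 g.
(b) Rise: 51,310 g / 373,201 L × 1000 = 137.5 mg/L.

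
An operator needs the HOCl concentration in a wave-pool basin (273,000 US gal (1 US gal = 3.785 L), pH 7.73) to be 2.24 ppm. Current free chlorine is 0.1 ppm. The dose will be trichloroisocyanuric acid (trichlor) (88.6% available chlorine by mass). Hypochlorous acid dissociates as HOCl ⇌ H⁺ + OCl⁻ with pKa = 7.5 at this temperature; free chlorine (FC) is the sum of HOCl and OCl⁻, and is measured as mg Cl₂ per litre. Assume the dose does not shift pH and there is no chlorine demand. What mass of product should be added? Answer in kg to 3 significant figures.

6.93 kg

Volume: 273,000 US gal × 3.785 L/gal = 1,033,305 L.
[OCl⁻]/[HOCl] = 10^(pH − pKa) = 10^(7.73 − 7.5) = 1.698; fraction as HOCl = 1/(1 + 1.698) = 0.3706.
Free chlorine required for 2.24 ppm HOCl: 2.24 / 0.3706 = 6.044 ppm.
FC to add: 6.044 − 0.1 = 5.944 mg/L as Cl₂.
Cl₂ equivalent: 5.944 mg/L × 1,033,305 L = 6142 g.
Product at 88.6% available Cl: 6142 / 0.886 = 6932 g.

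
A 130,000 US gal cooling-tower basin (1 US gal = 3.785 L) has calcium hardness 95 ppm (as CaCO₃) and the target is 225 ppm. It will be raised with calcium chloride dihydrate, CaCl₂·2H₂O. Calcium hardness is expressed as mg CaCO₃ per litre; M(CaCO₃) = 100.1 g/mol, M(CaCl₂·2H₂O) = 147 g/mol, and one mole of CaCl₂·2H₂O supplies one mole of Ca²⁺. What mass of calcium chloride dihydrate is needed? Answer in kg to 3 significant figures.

Volume: 130,000 US gal × 3.785 L/gal = 492,050 L.
Hardness to add: (225 − 95) = 130 mg/L as CaCO₃ × 492,050 L = 63,970 g as CaCO₃.
Moles of Ca²⁺ (1 mol Ca²⁺ ≡ 1 mol CaCO₃): 63,970 / 100.1 g/mol = 639 mol.
Mass of CaCl₂·2H₂O: 639 × 147 = 93,940 g.

93.9 kg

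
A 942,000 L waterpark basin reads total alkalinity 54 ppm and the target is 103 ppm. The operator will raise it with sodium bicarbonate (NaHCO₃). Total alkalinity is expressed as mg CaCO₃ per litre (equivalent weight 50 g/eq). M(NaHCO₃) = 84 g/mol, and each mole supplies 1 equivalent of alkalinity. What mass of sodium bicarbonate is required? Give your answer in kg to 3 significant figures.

Alkalinity to add: (103 − 54) = 49 mg/L as CaCO₃ × 942,000 L = 46,160 g as CaCO₃.
Equivalents: 46,160 g ÷ 50 g/eq = 923.2 eq.
NaHCO₃ supplies 1 eq per mole → 923.2 mol.
Mass: 923.2 mol × 84 g/mol = 77,550 g.

77.5 kg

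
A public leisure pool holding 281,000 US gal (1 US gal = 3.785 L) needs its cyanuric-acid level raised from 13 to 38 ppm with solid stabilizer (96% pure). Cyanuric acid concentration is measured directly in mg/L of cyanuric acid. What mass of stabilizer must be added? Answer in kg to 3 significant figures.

27.7 kg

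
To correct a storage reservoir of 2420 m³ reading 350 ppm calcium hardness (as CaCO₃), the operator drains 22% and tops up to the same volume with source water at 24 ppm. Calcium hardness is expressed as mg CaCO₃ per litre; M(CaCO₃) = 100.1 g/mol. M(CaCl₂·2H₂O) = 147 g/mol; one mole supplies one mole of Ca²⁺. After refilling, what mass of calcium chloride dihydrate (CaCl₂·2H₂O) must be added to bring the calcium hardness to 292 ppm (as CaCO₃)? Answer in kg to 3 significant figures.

48.8 kg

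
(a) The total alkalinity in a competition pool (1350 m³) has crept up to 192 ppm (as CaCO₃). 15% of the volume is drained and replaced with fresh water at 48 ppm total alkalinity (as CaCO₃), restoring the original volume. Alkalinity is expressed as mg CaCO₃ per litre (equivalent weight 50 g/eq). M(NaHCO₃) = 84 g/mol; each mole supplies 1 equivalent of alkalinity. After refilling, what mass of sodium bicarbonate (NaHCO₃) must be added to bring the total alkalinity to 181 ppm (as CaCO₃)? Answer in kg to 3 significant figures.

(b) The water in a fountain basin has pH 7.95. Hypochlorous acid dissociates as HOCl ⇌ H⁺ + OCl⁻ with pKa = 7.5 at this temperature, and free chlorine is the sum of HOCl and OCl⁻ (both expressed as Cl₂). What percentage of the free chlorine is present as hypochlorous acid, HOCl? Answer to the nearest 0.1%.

(a) 24.0 kg; (b) 26.2%

(a) Volume: 1350 m³ = 1,350,000 L.
(a) After draining 15% and refilling: 192 × 0.85 + 48 × 0.15 = 170.4 ppm.
(a) Deficit to target: 181 − 170.4 = 10.6 mg/L.
(a) As CaCO₃: 10.6 mg/L × 1,350,000 L = 14,310 g; ÷ 50 g/eq ÷ 1 = 286.2 mol NaHCO₃.
(a) Mass: 286.2 × 84 = 24,040 g.

(b) [OCl⁻]/[HOCl] = 10^(pH − pKa) = 10^(7.95 − 7.5) = 10^0.45 = 2.818.
(b) Fraction as HOCl = 1 / (1 + 2.818) = 0.2619.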